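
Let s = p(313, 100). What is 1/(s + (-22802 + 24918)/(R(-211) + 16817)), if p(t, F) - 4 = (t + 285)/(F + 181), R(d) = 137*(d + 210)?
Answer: 1171770/7329389 ≈ 0.15987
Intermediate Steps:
R(d) = 28770 + 137*d (R(d) = 137*(210 + d) = 28770 + 137*d)
p(t, F) = 4 + (285 + t)/(181 + F) (p(t, F) = 4 + (t + 285)/(F + 181) = 4 + (285 + t)/(181 + F))
s = 1722/281 (s = (1009 + 313 + 4*100)/(181 + 100) = (1009 + 313 + 400)/281 = (1/281)*1722 = 1722/281 ≈ 6.1281)
1/(s + (-22802 + 24918)/(R(-211) + 16817)) = 1/(1722/281 + (-22802 + 24918)/((28770 + 137*(-211)) + 16817)) = 1/(1722/281 + 2116/((28770 - 28907) + 16817)) = 1/(1722/281 + 2116/(-137 + 16817)) = 1/(1722/281 + 2116/16680) = 1/(1722/281 + 2116*(1/16680)) = 1/(1722/281 + 529/4170) = 1/(7329389/1171770) = 1171770/7329389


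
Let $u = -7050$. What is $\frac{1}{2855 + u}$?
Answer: $- \frac{1}{4195} \approx -0.00023838$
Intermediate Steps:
$\frac{1}{2855 + u} = \frac{1}{2855 - 7050} = \frac{1}{-4195} = - \frac{1}{4195}$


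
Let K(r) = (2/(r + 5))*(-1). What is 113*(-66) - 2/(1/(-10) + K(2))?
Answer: -201226/27 ≈ -7452.8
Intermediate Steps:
K(r) = -2/(5 + r) (K(r) = (2/(5 + r))*(-1) = -2/(5 + r))
113*(-66) - 2/(1/(-10) + K(2)) = 113*(-66) - 2/(1/(-10) - 2/(5 + 2)) = -7458 - 2/(-1/10 - 2/7) = -7458 - 2/(-27/70) = -7458 - 70/27*(-2) = -7458 + 140/27 = -201226/27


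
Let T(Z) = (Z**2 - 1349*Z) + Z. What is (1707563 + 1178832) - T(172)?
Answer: 3088667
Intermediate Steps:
T(Z) = Z**2 - 1348*Z
(1707563 + 1178832) - T(172) = (1707563 + 1178832) - 172*(-1348 + 172) = 2886395 - 172*(-1176) = 2886395 - 1*(-202272) = 2886395 + 202272 = 3088667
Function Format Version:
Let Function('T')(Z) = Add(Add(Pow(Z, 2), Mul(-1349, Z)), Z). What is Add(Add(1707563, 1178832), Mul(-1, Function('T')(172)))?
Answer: 3088667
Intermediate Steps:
Function('T')(Z) = Add(Pow(Z, 2), Mul(-1348, Z))
Add(Add(1707563, 1178832), Mul(-1, Function('T')(172))) = Add(Add(1707563, 1178832), Mul(-1, Mul(172, Add(-1348, 172)))) = Add(2886395, Mul(-1, Mul(172, -1176))) = Add(2886395, Mul(-1, -202272)) = Add(2886395, 202272) = 3088667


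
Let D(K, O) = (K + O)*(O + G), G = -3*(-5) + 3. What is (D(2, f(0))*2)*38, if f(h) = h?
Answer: 2736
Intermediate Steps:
G = 18 (G = 15 + 3 = 18)
D(K, O) = (18 + O)*(K + O) (D(K, O) = (K + O)*(O + 18) = (K + O)*(18 + O) = (18 + O)*(K + O))
(D(2, f(0))*2)*38 = ((0² + 18*2 + 18*0 + 2*0)*2)*38 = ((0 + 36 + 0 + 0)*2)*38 = (36*2)*38 = 72*38 = 2736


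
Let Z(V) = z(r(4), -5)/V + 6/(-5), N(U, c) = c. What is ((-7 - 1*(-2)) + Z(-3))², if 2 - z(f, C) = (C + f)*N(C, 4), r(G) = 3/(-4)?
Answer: 47524/225 ≈ 211.22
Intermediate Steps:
r(G) = -¾ (r(G) = 3*(-¼) = -¾)
z(f, C) = 2 - 4*C - 4*f (z(f, C) = 2 - (C + f)*4 = 2 - (4*C + 4*f) = 2 + (-4*C - 4*f) = 2 - 4*C - 4*f)
Z(V) = -6/5 + 25/V (Z(V) = (2 - 4*(-5) - 4*(-¾))/V + 6/(-5) = (2 + 20 + 3)/V + 6*(-⅕) = 25/V - 6/5 = -6/5 + 25/V)
((-7 - 1*(-2)) + Z(-3))² = ((-7 - 1*(-2)) + (-6/5 + 25/(-3)))² = ((-7 + 2) + (-6/5 + 25*(-⅓)))² = (-5 + (-6/5 - 25/3))² = (-5 - 143/15)² = (-218/15)² = 47524/225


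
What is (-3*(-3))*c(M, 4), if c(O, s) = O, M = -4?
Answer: -36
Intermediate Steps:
(-3*(-3))*c(M, 4) = -3*(-3)*(-4) = 9*(-4) = -36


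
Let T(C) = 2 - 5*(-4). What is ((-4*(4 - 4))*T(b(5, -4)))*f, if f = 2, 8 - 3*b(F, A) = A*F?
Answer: 0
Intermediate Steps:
b(F, A) = 8/3 - A*F/3
T(C) = 22 (T(C) = 2 + 20 = 22)
((-4*(4 - 4))*T(b(5, -4)))*f = (-4*(4 - 4)*22)*2 = (-4*0*22)*2 = (0*22)*2 = 0*2 = 0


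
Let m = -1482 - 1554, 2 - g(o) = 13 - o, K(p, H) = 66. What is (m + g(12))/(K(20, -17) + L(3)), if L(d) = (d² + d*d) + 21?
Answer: -607/21 ≈ -28.905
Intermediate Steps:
L(d) = 21 + 2*d² (L(d) = (d² + d²) + 21 = 2*d² + 21 = 21 + 2*d²)
g(o) = -11 + o (g(o) = 2 - (13 - o) = 2 + (-13 + o) = -11 + o)
m = -3036
(m + g(12))/(K(20, -17) + L(3)) = (-3036 + (-11 + 12))/(66 + (21 + 2*3²)) = (-3036 + 1)/(66 + (21 + 2*9)) = -3035/(66 + (21 + 18)) = -3035/(66 + 39) = -3035/105 = -3035*1/105 = -607/21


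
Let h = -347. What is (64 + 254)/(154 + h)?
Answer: -318/193 ≈ -1.6477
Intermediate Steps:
(64 + 254)/(154 + h) = (64 + 254)/(154 - 347) = 318/(-193) = 318*(-1/193) = -318/193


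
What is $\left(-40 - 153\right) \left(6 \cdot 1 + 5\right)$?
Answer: $-2123$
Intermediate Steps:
$\left(-40 - 153\right) \left(6 \cdot 1 + 5\right) = - 193 \left(6 + 5\right) = \left(-193\right) 11 = -2123$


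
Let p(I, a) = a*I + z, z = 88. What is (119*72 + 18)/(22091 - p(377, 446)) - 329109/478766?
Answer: -17402115009/23322128158 ≈ -0.74616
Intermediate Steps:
p(I, a) = 88 + I*a (p(I, a) = a*I + 88 = I*a + 88 = 88 + I*a)
(119*72 + 18)/(22091 - p(377, 446)) - 329109/478766 = (119*72 + 18)/(22091 - (88 + 377*446)) - 329109/478766 = (8568 + 18)/(22091 - (88 + 168142)) - 329109*1/478766 = 8586/(22091 - 1*168230) - 329109/478766 = 8586/(22091 - 168230) - 329109/478766 = 8586/(-146139) - 329109/478766 = 8586*(-1/146139) - 329109/478766 = -2862/48713 - 329109/478766 = -17402115009/23322128158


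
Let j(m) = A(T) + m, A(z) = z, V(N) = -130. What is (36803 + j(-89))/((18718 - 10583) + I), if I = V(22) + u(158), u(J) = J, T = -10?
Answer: 36704/8163 ≈ 4.4964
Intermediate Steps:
j(m) = -10 + m
I = 28 (I = -130 + 158 = 28)
(36803 + j(-89))/((18718 - 10583) + I) = (36803 + (-10 - 89))/((18718 - 10583) + 28) = (36803 - 99)/(8135 + 28) = 36704/8163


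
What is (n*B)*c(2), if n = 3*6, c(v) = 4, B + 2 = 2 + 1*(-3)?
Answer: -216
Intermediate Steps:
B = -3 (B = -2 + (2 + 1*(-3)) = -2 + (2 - 3) = -2 - 1 = -3)
n = 18
(n*B)*c(2) = (18*(-3))*4 = -54*4 = -216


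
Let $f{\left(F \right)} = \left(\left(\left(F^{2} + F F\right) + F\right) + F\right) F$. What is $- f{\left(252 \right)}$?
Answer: $-32133024$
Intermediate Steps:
$f{\left(F \right)} = F \left(2 F + 2 F^{2}\right)$ ($f{\left(F \right)} = \left(\left(\left(F^{2} + F^{2}\right) + F\right) + F\right) F = \left(\left(2 F^{2} + F\right) + F\right) F = \left(\left(F + 2 F^{2}\right) + F\right) F = \left(2 F + 2 F^{2}\right) F = F \left(2 F + 2 F^{2}\right)$)
$- f{\left(252 \right)} = - 2 \cdot 252^{2} \left(1 + 252\right) = - 2 \cdot 63504 \cdot 253 = \left(-1\right) 32133024 = -32133024$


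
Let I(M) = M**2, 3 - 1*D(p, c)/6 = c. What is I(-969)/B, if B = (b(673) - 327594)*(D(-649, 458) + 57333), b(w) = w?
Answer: -104329/1983429707 ≈ -5.2600e-5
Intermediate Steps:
D(p, c) = 18 - 6*c
B = -17850867363 (B = (673 - 327594)*((18 - 6*458) + 57333) = -326921*((18 - 2748) + 57333) = -326921*(-2730 + 57333) = -326921*54603 = -17850867363)
I(-969)/B = (-969)**2/(-17850867363) = 938961*(-1/17850867363) = -104329/1983429707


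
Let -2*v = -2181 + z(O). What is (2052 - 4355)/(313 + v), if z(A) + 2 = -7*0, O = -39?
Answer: -4606/2809 ≈ -1.6397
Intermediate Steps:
z(A) = -2 (z(A) = -2 - 7*0 = -2 + 0 = -2)
v = 2183/2 (v = -(-2181 - 2)/2 = -½*(-2183) = 2183/2 ≈ 1091.5)
(2052 - 4355)/(313 + v) = (2052 - 4355)/(313 + 2183/2) = -2303/2809/2 = -2303*2/2809 = -4606/2809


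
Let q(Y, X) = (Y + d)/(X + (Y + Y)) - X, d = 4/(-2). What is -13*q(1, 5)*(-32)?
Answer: -14976/7 ≈ -2139.4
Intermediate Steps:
d = -2 (d = 4*(-½) = -2)
q(Y, X) = -X + (-2 + Y)/(X + 2*Y) (q(Y, X) = (Y - 2)/(X + (Y + Y)) - X = (-2 + Y)/(X + 2*Y) - X = -X + (-2 + Y)/(X + 2*Y))
-13*q(1, 5)*(-32) = -13*(-2 + 1 - 1*5² - 2*5*1)/(5 + 2*1)*(-32) = -13*(-2 + 1 - 1*25 - 10)/(5 + 2)*(-32) = -13*(-2 + 1 - 25 - 10)/7*(-32) = -13*(-36)/7*(-32) = -13*(-36/7)*(-32) = (468/7)*(-32) = -14976/7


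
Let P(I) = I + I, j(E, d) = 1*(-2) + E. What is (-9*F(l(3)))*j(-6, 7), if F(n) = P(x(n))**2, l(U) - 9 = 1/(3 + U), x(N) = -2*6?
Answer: 41472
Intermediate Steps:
x(N) = -12
j(E, d) = -2 + E
P(I) = 2*I
l(U) = 9 + 1/(3 + U)
F(n) = 576 (F(n) = (2*(-12))**2 = (-24)**2 = 576)
(-9*F(l(3)))*j(-6, 7) = (-9*576)*(-2 - 6) = -5184*(-8) = 41472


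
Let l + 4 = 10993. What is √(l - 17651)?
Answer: I*√6662 ≈ 81.621*I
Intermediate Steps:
l = 10989 (l = -4 + 10993 = 10989)
√(l - 17651) = √(10989 - 17651) = √(-6662) = I*√6662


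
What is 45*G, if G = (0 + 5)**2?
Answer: 1125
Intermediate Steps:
G = 25 (G = 5**2 = 25)
45*G = 45*25 = 1125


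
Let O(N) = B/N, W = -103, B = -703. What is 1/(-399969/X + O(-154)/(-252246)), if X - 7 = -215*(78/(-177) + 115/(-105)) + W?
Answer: -11273114382684/19250528282852747 ≈ -0.00058560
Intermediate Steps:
O(N) = -703/N
X = 290201/1239 (X = 7 + (-215*(78/(-177) + 115/(-105)) - 103) = 7 + (-215*(78*(-1/177) + 115*(-1/105)) - 103) = 7 + (-215*(-26/59 - 23/21) - 103) = 7 + (-215*(-1903/1239) - 103) = 7 + (409145/1239 - 103) = 7 + 281528/1239 = 290201/1239 ≈ 234.22)
1/(-399969/X + O(-154)/(-252246)) = 1/(-399969/290201/1239 - 703/(-154)/(-252246)) = 1/(-399969*1239/290201 - 703*(-1/154)*(-1/252246)) = 1/(-495561591/290201 + (703/154)*(-1/252246)) = 1/(-495561591/290201 - 703/38845884) = 1/(-19250528282852747/11273114382684) = -11273114382684/19250528282852747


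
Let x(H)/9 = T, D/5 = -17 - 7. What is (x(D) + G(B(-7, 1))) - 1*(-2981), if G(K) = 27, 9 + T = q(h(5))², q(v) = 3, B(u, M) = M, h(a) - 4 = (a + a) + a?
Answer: 3008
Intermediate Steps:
D = -120 (D = 5*(-17 - 7) = 5*(-24) = -120)
h(a) = 4 + 3*a (h(a) = 4 + ((a + a) + a) = 4 + (2*a + a) = 4 + 3*a)
T = 0 (T = -9 + 3² = -9 + 9 = 0)
x(H) = 0 (x(H) = 9*0 = 0)
(x(D) + G(B(-7, 1))) - 1*(-2981) = (0 + 27) - 1*(-2981) = 27 + 2981 = 3008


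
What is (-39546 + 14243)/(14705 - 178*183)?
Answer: 25303/17869 ≈ 1.4160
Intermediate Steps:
(-39546 + 14243)/(14705 - 178*183) = -25303/(14705 - 32574) = -25303/(-17869) = -25303*(-1/17869) = 25303/17869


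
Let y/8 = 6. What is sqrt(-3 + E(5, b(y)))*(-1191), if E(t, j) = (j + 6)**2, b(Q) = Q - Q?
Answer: -1191*sqrt(33) ≈ -6841.8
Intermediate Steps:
y = 48 (y = 8*6 = 48)
b(Q) = 0
E(t, j) = (6 + j)**2
sqrt(-3 + E(5, b(y)))*(-1191) = sqrt(-3 + (6 + 0)**2)*(-1191) = sqrt(-3 + 6**2)*(-1191) = sqrt(-3 + 36)*(-1191) = sqrt(33)*(-1191) = -1191*sqrt(33)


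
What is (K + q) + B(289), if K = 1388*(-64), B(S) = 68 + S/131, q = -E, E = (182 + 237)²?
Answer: -34626286/131 ≈ -2.6432e+5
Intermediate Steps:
E = 175561 (E = 419² = 175561)
q = -175561 (q = -1*175561 = -175561)
B(S) = 68 + S/131 (B(S) = 68 + S*(1/131) = 68 + S/131)
K = -88832
(K + q) + B(289) = (-88832 - 175561) + (68 + (1/131)*289) = -264393 + (68 + 289/131) = -264393 + 9197/131 = -34626286/131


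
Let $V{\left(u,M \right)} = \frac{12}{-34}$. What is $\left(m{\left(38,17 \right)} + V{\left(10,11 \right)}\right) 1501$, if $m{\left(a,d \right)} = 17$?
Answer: $\frac{424783}{17} \approx 24987.0$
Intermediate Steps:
$V{\left(u,M \right)} = - \frac{6}{17}$ ($V{\left(u,M \right)} = 12 \left(- \frac{1}{34}\right) = - \frac{6}{17}$)
$\left(m{\left(38,17 \right)} + V{\left(10,11 \right)}\right) 1501 = \left(17 - \frac{6}{17}\right) 1501 = \frac{283}{17} \cdot 1501 = \frac{424783}{17}$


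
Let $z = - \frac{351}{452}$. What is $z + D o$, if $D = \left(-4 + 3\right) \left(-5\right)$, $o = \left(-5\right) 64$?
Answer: $- \frac{723551}{452} \approx -1600.8$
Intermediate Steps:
$z = - \frac{351}{452}$ ($z = \left(-351\right) \frac{1}{452} = - \frac{351}{452} \approx -0.77655$)
$o = -320$
$D = 5$ ($D = \left(-1\right) \left(-5\right) = 5$)
$z + D o = - \frac{351}{452} + 5 \left(-320\right) = - \frac{351}{452} - 1600 = - \frac{723551}{452}$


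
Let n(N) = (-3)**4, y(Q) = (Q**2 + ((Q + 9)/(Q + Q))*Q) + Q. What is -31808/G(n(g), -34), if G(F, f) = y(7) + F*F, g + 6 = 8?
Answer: -31808/6625 ≈ -4.8012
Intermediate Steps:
g = 2 (g = -6 + 8 = 2)
y(Q) = 9/2 + Q**2 + 3*Q/2 (y(Q) = (Q**2 + ((9 + Q)/((2*Q)))*Q) + Q = (Q**2 + ((9 + Q)*(1/(2*Q)))*Q) + Q = (Q**2 + ((9 + Q)/(2*Q))*Q) + Q = (Q**2 + (9/2 + Q/2)) + Q = (9/2 + Q**2 + Q/2) + Q = 9/2 + Q**2 + 3*Q/2)
n(N) = 81
G(F, f) = 64 + F**2 (G(F, f) = (9/2 + 7**2 + (3/2)*7) + F*F = (9/2 + 49 + 21/2) + F**2 = 64 + F**2)
-31808/G(n(g), -34) = -31808/(64 + 81**2) = -31808/(64 + 6561) = -31808/6625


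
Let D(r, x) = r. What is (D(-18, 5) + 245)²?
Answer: 51529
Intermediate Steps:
(D(-18, 5) + 245)² = (-18 + 245)² = 227² = 51529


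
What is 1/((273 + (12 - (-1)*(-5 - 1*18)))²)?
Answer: 1/68644 ≈ 1.4568e-5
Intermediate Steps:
1/((273 + (12 - (-1)*(-5 - 1*18)))²) = 1/((273 + (12 - (-1)*(-5 - 18)))²) = 1/((273 + (12 - (-1)*(-23)))²) = 1/((273 + (12 - 1*23))²) = 1/((273 + (12 - 23))²) = 1/((273 - 11)²) = 1/(262²) = 1/68644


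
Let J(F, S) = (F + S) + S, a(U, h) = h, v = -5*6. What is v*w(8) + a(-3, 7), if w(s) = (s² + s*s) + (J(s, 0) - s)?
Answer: -3833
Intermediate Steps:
v = -30
J(F, S) = F + 2*S
w(s) = 2*s² (w(s) = (s² + s*s) + ((s + 2*0) - s) = (s² + s²) + ((s + 0) - s) = 2*s² + (s - s) = 2*s² + 0 = 2*s²)
v*w(8) + a(-3, 7) = -60*8² + 7 = -60*64 + 7 = -30*128 + 7 = -3840 + 7 = -3833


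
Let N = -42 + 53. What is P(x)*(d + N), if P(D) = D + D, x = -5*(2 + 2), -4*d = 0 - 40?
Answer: -840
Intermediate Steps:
N = 11
d = 10 (d = -(0 - 40)/4 = -¼*(-40) = 10)
x = -20 (x = -5*4 = -20)
P(D) = 2*D
P(x)*(d + N) = (2*(-20))*(10 + 11) = -40*21 = -840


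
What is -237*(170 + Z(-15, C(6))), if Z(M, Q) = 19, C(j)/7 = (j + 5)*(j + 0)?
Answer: -44793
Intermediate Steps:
C(j) = 7*j*(5 + j) (C(j) = 7*((j + 5)*(j + 0)) = 7*((5 + j)*j) = 7*(j*(5 + j)) = 7*j*(5 + j))
-237*(170 + Z(-15, C(6))) = -237*(170 + 19) = -237*189 = -44793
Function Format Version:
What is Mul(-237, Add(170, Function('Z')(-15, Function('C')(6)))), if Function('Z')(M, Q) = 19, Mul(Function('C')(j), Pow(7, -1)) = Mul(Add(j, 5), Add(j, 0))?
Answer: -44793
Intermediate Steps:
Function('C')(j) = Mul(7, j, Add(5, j)) (Function('C')(j) = Mul(7, Mul(Add(j, 5), Add(j, 0))) = Mul(7, Mul(Add(5, j), j)) = Mul(7, Mul(j, Add(5, j))) = Mul(7, j, Add(5, j)))
Mul(-237, Add(170, Function('Z')(-15, Function('C')(6)))) = Mul(-237, Add(170, 19)) = Mul(-237, 189) = -44793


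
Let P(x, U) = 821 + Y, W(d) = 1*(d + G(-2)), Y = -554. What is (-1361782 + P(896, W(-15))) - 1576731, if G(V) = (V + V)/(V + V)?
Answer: -2938246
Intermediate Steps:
G(V) = 1 (G(V) = (2*V)/((2*V)) = (2*V)*(1/(2*V)) = 1)
W(d) = 1 + d (W(d) = 1*(d + 1) = 1*(1 + d) = 1 + d)
P(x, U) = 267 (P(x, U) = 821 - 554 = 267)
(-1361782 + P(896, W(-15))) - 1576731 = (-1361782 + 267) - 1576731 = -1361515 - 1576731 = -2938246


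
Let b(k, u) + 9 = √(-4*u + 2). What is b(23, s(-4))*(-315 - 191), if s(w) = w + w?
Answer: 4554 - 506*√34 ≈ 1603.5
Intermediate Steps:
s(w) = 2*w
b(k, u) = -9 + √(2 - 4*u) (b(k, u) = -9 + √(-4*u + 2) = -9 + √(2 - 4*u))
b(23, s(-4))*(-315 - 191) = (-9 + √(2 - 8*(-4)))*(-315 - 191) = (-9 + √(2 - 4*(-8)))*(-506) = (-9 + √(2 + 32))*(-506) = (-9 + √34)*(-506) = 4554 - 506*√34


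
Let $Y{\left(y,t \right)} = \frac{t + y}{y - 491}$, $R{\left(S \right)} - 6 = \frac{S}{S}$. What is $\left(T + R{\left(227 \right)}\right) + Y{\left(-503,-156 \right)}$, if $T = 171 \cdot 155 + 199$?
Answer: $\frac{26551393}{994} \approx 26712.0$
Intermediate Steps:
$R{\left(S \right)} = 7$ ($R{\left(S \right)} = 6 + \frac{S}{S} = 6 + 1 = 7$)
$T = 26704$ ($T = 26505 + 199 = 26704$)
$Y{\left(y,t \right)} = \frac{t + y}{-491 + y}$
$\left(T + R{\left(227 \right)}\right) + Y{\left(-503,-156 \right)} = \left(26704 + 7\right) + \frac{-156 - 503}{-491 - 503} = 26711 + \frac{1}{-994} \left(-659\right) = 26711 - - \frac{659}{994} = 26711 + \frac{659}{994} = \frac{26551393}{994}$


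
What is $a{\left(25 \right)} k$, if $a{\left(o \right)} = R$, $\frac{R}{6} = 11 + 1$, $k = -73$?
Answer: $-5256$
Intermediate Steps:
$R = 72$ ($R = 6 \left(11 + 1\right) = 6 \cdot 12 = 72$)
$a{\left(o \right)} = 72$
$a{\left(25 \right)} k = 72 \left(-73\right) = -5256$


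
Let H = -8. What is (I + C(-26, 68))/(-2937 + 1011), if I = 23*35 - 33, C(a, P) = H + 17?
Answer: -781/1926 ≈ -0.40550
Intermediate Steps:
C(a, P) = 9 (C(a, P) = -8 + 17 = 9)
I = 772 (I = 805 - 33 = 772)
(I + C(-26, 68))/(-2937 + 1011) = (772 + 9)/(-2937 + 1011) = 781/(-1926) = 781*(-1/1926) = -781/1926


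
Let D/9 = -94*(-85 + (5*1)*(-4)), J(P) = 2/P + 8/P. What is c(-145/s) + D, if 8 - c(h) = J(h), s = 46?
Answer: 2576394/29 ≈ 88841.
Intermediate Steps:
J(P) = 10/P
c(h) = 8 - 10/h
D = 88830 (D = 9*(-94*(-85 + (5*1)*(-4))) = 9*(-94*(-85 + 5*(-4))) = 9*(-94*(-85 - 20)) = 9*(-94*(-105)) = 9*9870 = 88830)
c(-145/s) + D = (8 - 10/((-145/46))) + 88830 = (8 - 10/((-145*1/46))) + 88830 = (8 - 10/(-145/46)) + 88830 = (8 - 10*(-46/145)) + 88830 = (8 + 92/29) + 88830 = 324/29 + 88830 = 2576394/29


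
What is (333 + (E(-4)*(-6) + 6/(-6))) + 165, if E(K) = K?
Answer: 521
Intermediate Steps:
(333 + (E(-4)*(-6) + 6/(-6))) + 165 = (333 + (-4*(-6) + 6/(-6))) + 165 = (333 + (24 + 6*(-⅙))) + 165 = (333 + (24 - 1)) + 165 = (333 + 23) + 165 = 356 + 165 = 521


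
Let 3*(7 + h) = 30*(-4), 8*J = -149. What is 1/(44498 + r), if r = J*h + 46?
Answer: 8/363355 ≈ 2.2017e-5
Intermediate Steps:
J = -149/8 (J = (⅛)*(-149) = -149/8 ≈ -18.625)
h = -47 (h = -7 + (30*(-4))/3 = -7 + (⅓)*(-120) = -7 - 40 = -47)
r = 7371/8 (r = -149/8*(-47) + 46 = 7003/8 + 46 = 7371/8 ≈ 921.38)
1/(44498 + r) = 1/(44498 + 7371/8) = 1/(363355/8) = 8/363355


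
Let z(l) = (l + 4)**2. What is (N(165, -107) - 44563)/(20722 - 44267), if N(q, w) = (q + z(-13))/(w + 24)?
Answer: 739795/390847 ≈ 1.8928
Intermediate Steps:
z(l) = (4 + l)**2
N(q, w) = (81 + q)/(24 + w) (N(q, w) = (q + (4 - 13)**2)/(w + 24) = (q + (-9)**2)/(24 + w) = (q + 81)/(24 + w) = (81 + q)/(24 + w))
(N(165, -107) - 44563)/(20722 - 44267) = ((81 + 165)/(24 - 107) - 44563)/(20722 - 44267) = (246/(-83) - 44563)/(-23545) = (-1/83*246 - 44563)*(-1/23545) = (-246/83 - 44563)*(-1/23545) = -3698975/83*(-1/23545) = 739795/390847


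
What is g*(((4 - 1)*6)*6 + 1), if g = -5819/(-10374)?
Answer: 634271/10374 ≈ 61.140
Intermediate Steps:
g = 5819/10374 (g = -5819*(-1/10374) = 5819/10374 ≈ 0.56092)
g*(((4 - 1)*6)*6 + 1) = 5819*(((4 - 1)*6)*6 + 1)/10374 = 5819*((3*6)*6 + 1)/10374 = 5819*(18*6 + 1)/10374 = 5819*(108 + 1)/10374 = (5819/10374)*109 = 634271/10374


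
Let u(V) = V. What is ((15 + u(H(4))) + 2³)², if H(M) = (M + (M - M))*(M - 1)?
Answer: 1225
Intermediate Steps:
H(M) = M*(-1 + M) (H(M) = (M + 0)*(-1 + M) = M*(-1 + M))
((15 + u(H(4))) + 2³)² = ((15 + 4*(-1 + 4)) + 2³)² = ((15 + 4*3) + 8)² = ((15 + 12) + 8)² = (27 + 8)² = 35² = 1225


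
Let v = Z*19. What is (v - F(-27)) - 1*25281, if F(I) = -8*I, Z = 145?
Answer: -22742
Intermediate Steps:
v = 2755 (v = 145*19 = 2755)
(v - F(-27)) - 1*25281 = (2755 - (-8)*(-27)) - 1*25281 = (2755 - 1*216) - 25281 = (2755 - 216) - 25281 = 2539 - 25281 = -22742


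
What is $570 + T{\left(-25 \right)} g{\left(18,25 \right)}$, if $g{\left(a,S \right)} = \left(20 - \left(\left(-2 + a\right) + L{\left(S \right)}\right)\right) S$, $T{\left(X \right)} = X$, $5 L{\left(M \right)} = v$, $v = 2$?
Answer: $-1680$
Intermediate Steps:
$L{\left(M \right)} = \frac{2}{5}$ ($L{\left(M \right)} = \frac{1}{5} \cdot 2 = \frac{2}{5}$)
$g{\left(a,S \right)} = S \left(\frac{108}{5} - a\right)$ ($g{\left(a,S \right)} = \left(20 - \left(\left(-2 + a\right) + \frac{2}{5}\right)\right) S = \left(20 - \left(- \frac{8}{5} + a\right)\right) S = \left(\frac{108}{5} - a\right) S = S \left(\frac{108}{5} - a\right)$)
$570 + T{\left(-25 \right)} g{\left(18,25 \right)} = 570 - 25 \cdot \frac{1}{5} \cdot 25 \left(108 - 90\right) = 570 - 25 \cdot \frac{1}{5} \cdot 25 \cdot 18 = 570 - 2250 = -1680$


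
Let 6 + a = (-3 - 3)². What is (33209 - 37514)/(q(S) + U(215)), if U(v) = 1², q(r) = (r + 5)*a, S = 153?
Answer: -4305/4741 ≈ -0.90804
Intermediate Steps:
a = 30 (a = -6 + (-3 - 3)² = -6 + (-6)² = -6 + 36 = 30)
q(r) = 150 + 30*r (q(r) = (r + 5)*30 = (5 + r)*30 = 150 + 30*r)
U(v) = 1
(33209 - 37514)/(q(S) + U(215)) = (33209 - 37514)/((150 + 30*153) + 1) = -4305/((150 + 4590) + 1) = -4305/(4740 + 1) = -4305/4741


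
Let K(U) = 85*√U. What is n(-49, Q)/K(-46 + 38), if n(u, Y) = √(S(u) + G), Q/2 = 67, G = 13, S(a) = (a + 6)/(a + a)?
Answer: -I*√1317/2380 ≈ -0.015248*I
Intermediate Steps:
S(a) = (6 + a)/(2*a) (S(a) = (6 + a)/((2*a)) = (6 + a)*(1/(2*a)) = (6 + a)/(2*a))
Q = 134 (Q = 2*67 = 134)
n(u, Y) = √(13 + (6 + u)/(2*u)) (n(u, Y) = √((6 + u)/(2*u) + 13) = √(13 + (6 + u)/(2*u)))
n(-49, Q)/K(-46 + 38) = (√(54 + 12/(-49))/2)/((85*√(-46 + 38))) = (√(54 + 12*(-1/49))/2)/((85*√(-8))) = (√(54 - 12/49)/2)/((85*(2*I*√2))) = (√(2634/49)/2)/((170*I*√2)) = ((√2634/7)/2)*(-I*√2/340) = (√2634/14)*(-I*√2/340) = -I*√1317/2380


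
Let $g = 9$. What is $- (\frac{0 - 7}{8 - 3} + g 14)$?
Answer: $- \frac{623}{5} \approx -124.6$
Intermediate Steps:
$- (\frac{0 - 7}{8 - 3} + g 14) = - (\frac{0 - 7}{8 - 3} + 9 \cdot 14) = - (- \frac{7}{5} + 126) = \left(-1\right) \frac{623}{5} = - \frac{623}{5}$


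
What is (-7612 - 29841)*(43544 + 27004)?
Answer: -2642234244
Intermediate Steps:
(-7612 - 29841)*(43544 + 27004) = -37453*70548 = -2642234244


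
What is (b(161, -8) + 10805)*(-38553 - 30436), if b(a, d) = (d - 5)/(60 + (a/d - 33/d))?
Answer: -32797853523/44 ≈ -7.4541e+8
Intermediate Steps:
b(a, d) = (-5 + d)/(60 - 33/d + a/d) (b(a, d) = (-5 + d)/(60 + (-33/d + a/d)) = (-5 + d)/(60 - 33/d + a/d))
(b(161, -8) + 10805)*(-38553 - 30436) = (-8*(-5 - 8)/(-33 + 161 + 60*(-8)) + 10805)*(-38553 - 30436) = (-8*(-13)/(-33 + 161 - 480) + 10805)*(-68989) = (-8*(-13)/(-352) + 10805)*(-68989) = (-8*(-1/352)*(-13) + 10805)*(-68989) = (-13/44 + 10805)*(-68989) = (475407/44)*(-68989) = -32797853523/44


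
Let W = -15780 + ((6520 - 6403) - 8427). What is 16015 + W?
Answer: -8075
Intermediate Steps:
W = -24090 (W = -15780 + (117 - 8427) = -15780 - 8310 = -24090)
16015 + W = 16015 - 24090 = -8075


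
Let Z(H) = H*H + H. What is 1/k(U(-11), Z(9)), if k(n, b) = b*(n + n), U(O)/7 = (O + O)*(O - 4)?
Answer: 1/415800 ≈ 2.4050e-6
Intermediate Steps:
Z(H) = H + H² (Z(H) = H² + H = H + H²)
U(O) = 14*O*(-4 + O) (U(O) = 7*((O + O)*(O - 4)) = 7*((2*O)*(-4 + O)) = 7*(2*O*(-4 + O)) = 14*O*(-4 + O))
k(n, b) = 2*b*n (k(n, b) = b*(2*n) = 2*b*n)
1/k(U(-11), Z(9)) = 1/(2*(9*(1 + 9))*(14*(-11)*(-4 - 11))) = 1/(2*(9*10)*(14*(-11)*(-15))) = 1/(2*90*2310) = 1/415800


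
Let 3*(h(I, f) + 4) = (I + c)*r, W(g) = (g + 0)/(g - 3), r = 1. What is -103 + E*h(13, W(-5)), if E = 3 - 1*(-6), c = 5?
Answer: -85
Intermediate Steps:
W(g) = g/(-3 + g)
h(I, f) = -7/3 + I/3 (h(I, f) = -4 + ((I + 5)*1)/3 = -4 + ((5 + I)*1)/3 = -4 + (5 + I)/3 = -4 + (5/3 + I/3) = -7/3 + I/3)
E = 9 (E = 3 + 6 = 9)
-103 + E*h(13, W(-5)) = -103 + 9*(-7/3 + (⅓)*13) = -103 + 9*(-7/3 + 13/3) = -103 + 9*2 = -103 + 18 = -85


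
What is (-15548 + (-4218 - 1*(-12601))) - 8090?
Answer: -15255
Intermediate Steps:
(-15548 + (-4218 - 1*(-12601))) - 8090 = (-15548 + (-4218 + 12601)) - 8090 = (-15548 + 8383) - 8090 = -7165 - 8090 = -15255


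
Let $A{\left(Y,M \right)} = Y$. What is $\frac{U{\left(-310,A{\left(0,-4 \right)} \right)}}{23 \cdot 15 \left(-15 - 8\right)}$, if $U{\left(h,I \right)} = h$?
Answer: $\frac{62}{1587} \approx 0.039067$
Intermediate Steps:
$\frac{U{\left(-310,A{\left(0,-4 \right)} \right)}}{23 \cdot 15 \left(-15 - 8\right)} = - \frac{310}{23 \cdot 15 \left(-15 - 8\right)} = - \frac{310}{345 \left(-23\right)} = - \frac{310}{-7935} = \left(-310\right) \left(- \frac{1}{7935}\right) = \frac{62}{1587}$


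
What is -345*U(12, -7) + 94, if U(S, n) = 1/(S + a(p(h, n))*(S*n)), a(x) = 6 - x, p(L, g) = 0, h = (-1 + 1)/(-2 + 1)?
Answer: 15531/164 ≈ 94.701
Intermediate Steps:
h = 0 (h = 0/(-1) = 0*(-1) = 0)
U(S, n) = 1/(S + 6*S*n) (U(S, n) = 1/(S + (6 - 1*0)*(S*n)) = 1/(S + (6 + 0)*(S*n)) = 1/(S + 6*(S*n)) = 1/(S + 6*S*n))
-345*U(12, -7) + 94 = -345/(12*(1 + 6*(-7))) + 94 = -115/(4*(1 - 42)) + 94 = -115/(4*(-41)) + 94 = -115*(-1)/(4*41) + 94 = -345*(-1/492) + 94 = 115/164 + 94 = 15531/164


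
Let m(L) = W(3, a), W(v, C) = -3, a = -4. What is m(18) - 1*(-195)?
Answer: 192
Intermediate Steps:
m(L) = -3
m(18) - 1*(-195) = -3 - 1*(-195) = -3 + 195 = 192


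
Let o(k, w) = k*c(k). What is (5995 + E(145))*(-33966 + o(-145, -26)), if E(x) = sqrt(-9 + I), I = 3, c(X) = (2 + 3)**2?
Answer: -225358045 - 37591*I*sqrt(6) ≈ -2.2536e+8 - 92079.0*I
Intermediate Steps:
c(X) = 25 (c(X) = 5**2 = 25)
o(k, w) = 25*k (o(k, w) = k*25 = 25*k)
E(x) = I*sqrt(6) (E(x) = sqrt(-9 + 3) = sqrt(-6) = I*sqrt(6))
(5995 + E(145))*(-33966 + o(-145, -26)) = (5995 + I*sqrt(6))*(-33966 + 25*(-145)) = (5995 + I*sqrt(6))*(-33966 - 3625) = (5995 + I*sqrt(6))*(-37591) = -225358045 - 37591*I*sqrt(6)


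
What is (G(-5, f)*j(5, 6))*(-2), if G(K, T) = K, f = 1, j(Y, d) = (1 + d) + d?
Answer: 130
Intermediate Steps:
j(Y, d) = 1 + 2*d
(G(-5, f)*j(5, 6))*(-2) = -5*(1 + 2*6)*(-2) = -5*(1 + 12)*(-2) = -5*13*(-2) = -65*(-2) = 130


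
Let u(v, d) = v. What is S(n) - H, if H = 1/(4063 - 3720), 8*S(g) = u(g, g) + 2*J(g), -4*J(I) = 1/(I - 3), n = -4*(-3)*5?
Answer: 2344865/312816 ≈ 7.4960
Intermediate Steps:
n = 60 (n = 12*5 = 60)
J(I) = -1/(4*(-3 + I)) (J(I) = -1/(4*(I - 3)) = -1/(4*(-3 + I)))
S(g) = -1/(4*(-12 + 4*g)) + g/8 (S(g) = (g + 2*(-1/(-12 + 4*g)))/8 = (g - 2/(-12 + 4*g))/8 = -1/(4*(-12 + 4*g)) + g/8)
H = 1/343 ≈ 0.0029155
S(n) - H = (-1 + 2*60*(-3 + 60))/(16*(-3 + 60)) - 1*1/343 = (1/16)*(-1 + 2*60*57)/57 - 1/343 = (1/16)*(1/57)*(-1 + 6840) - 1/343 = (1/16)*(1/57)*6839 - 1/343 = 6839/912 - 1/343 = 2344865/312816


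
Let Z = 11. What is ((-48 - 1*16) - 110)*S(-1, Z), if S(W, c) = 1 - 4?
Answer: 522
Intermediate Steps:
S(W, c) = -3
((-48 - 1*16) - 110)*S(-1, Z) = ((-48 - 1*16) - 110)*(-3) = ((-48 - 16) - 110)*(-3) = (-64 - 110)*(-3) = -174*(-3) = 522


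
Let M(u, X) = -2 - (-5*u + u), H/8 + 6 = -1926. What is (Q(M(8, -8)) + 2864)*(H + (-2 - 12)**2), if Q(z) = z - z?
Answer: -43704640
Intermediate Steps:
H = -15456 (H = -48 + 8*(-1926) = -48 - 15408 = -15456)
M(u, X) = -2 + 4*u (M(u, X) = -2 - (-4)*u = -2 + 4*u)
Q(z) = 0
(Q(M(8, -8)) + 2864)*(H + (-2 - 12)**2) = (0 + 2864)*(-15456 + (-2 - 12)**2) = 2864*(-15456 + (-14)**2) = 2864*(-15456 + 196) = 2864*(-15260) = -43704640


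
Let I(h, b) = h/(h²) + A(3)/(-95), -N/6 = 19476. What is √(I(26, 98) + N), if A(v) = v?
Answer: I*√712926728410/2470 ≈ 341.84*I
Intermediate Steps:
N = -116856 (N = -6*19476 = -116856)
I(h, b) = -3/95 + 1/h (I(h, b) = h/(h²) + 3/(-95) = h/h² + 3*(-1/95) = 1/h - 3/95 = -3/95 + 1/h)
√(I(26, 98) + N) = √((-3/95 + 1/26) - 116856) = √(17/2470 - 116856) = √(-288634303/2470) = I*√712926728410/2470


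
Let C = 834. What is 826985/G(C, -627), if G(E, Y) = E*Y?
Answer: -826985/522918 ≈ -1.5815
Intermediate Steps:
826985/G(C, -627) = 826985/((834*(-627))) = 826985/(-522918) = 826985*(-1/522918) = -826985/522918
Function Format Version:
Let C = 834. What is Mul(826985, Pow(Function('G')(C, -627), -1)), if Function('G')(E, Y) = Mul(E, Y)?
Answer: Rational(-826985, 522918) ≈ -1.5815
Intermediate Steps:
Mul(826985, Pow(Function('G')(C, -627), -1)) = Mul(826985, Pow(Mul(834, -627), -1)) = Mul(826985, Pow(-522918, -1)) = Mul(826985, Rational(-1, 522918)) = Rational(-826985, 522918)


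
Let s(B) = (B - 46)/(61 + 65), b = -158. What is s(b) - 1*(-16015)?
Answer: 336281/21 ≈ 16013.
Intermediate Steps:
s(B) = -23/63 + B/126 (s(B) = (-46 + B)/126 = (-46 + B)*(1/126) = -23/63 + B/126)
s(b) - 1*(-16015) = (-23/63 + (1/126)*(-158)) - 1*(-16015) = (-23/63 - 79/63) + 16015 = -34/21 + 16015 = 336281/21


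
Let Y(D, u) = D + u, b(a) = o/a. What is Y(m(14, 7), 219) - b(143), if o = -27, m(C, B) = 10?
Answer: 32774/143 ≈ 229.19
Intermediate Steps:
b(a) = -27/a
Y(m(14, 7), 219) - b(143) = (10 + 219) - (-27)/143 = 229 - (-27)/143 = 229 - 1*(-27/143) = 229 + 27/143 = 32774/143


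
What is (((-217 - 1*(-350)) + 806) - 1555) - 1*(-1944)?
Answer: 1328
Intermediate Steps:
(((-217 - 1*(-350)) + 806) - 1555) - 1*(-1944) = (((-217 + 350) + 806) - 1555) + 1944 = ((133 + 806) - 1555) + 1944 = (939 - 1555) + 1944 = -616 + 1944 = 1328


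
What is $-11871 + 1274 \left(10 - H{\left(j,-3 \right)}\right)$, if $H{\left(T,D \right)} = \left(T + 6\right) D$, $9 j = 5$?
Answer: $\frac{77773}{3} \approx 25924.0$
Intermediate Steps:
$j = \frac{5}{9}$ ($j = \frac{1}{9} \cdot 5 = \frac{5}{9} \approx 0.55556$)
$H{\left(T,D \right)} = D \left(6 + T\right)$ ($H{\left(T,D \right)} = \left(6 + T\right) D = D \left(6 + T\right)$)
$-11871 + 1274 \left(10 - H{\left(j,-3 \right)}\right) = -11871 + 1274 \left(10 - - 3 \left(6 + \frac{5}{9}\right)\right) = -11871 + 1274 \left(10 - \left(-3\right) \frac{59}{9}\right) = -11871 + 1274 \left(10 - - \frac{59}{3}\right) = -11871 + 1274 \left(10 + \frac{59}{3}\right) = -11871 + 1274 \cdot \frac{89}{3} = -11871 + \frac{113386}{3} = \frac{77773}{3}$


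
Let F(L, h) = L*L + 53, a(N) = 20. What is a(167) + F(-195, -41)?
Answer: 38098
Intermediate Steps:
F(L, h) = 53 + L**2 (F(L, h) = L**2 + 53 = 53 + L**2)
a(167) + F(-195, -41) = 20 + (53 + (-195)**2) = 20 + (53 + 38025) = 20 + 38078 = 38098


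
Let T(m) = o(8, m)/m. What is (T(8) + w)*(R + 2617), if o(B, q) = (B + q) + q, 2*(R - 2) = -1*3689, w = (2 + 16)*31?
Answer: 868989/2 ≈ 4.3449e+5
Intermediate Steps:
w = 558 (w = 18*31 = 558)
R = -3685/2 (R = 2 + (-1*3689)/2 = 2 + (½)*(-3689) = 2 - 3689/2 = -3685/2 ≈ -1842.5)
o(B, q) = B + 2*q
T(m) = (8 + 2*m)/m
(T(8) + w)*(R + 2617) = ((2 + 8/8) + 558)*(-3685/2 + 2617) = ((2 + 8*(⅛)) + 558)*(1549/2) = ((2 + 1) + 558)*(1549/2) = (3 + 558)*(1549/2) = 561*(1549/2) = 868989/2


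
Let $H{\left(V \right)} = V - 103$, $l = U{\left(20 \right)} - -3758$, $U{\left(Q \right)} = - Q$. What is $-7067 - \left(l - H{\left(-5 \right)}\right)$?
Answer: $-10913$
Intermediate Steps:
$l = 3738$ ($l = \left(-1\right) 20 - -3758 = -20 + 3758 = 3738$)
$H{\left(V \right)} = -103 + V$
$-7067 - \left(l - H{\left(-5 \right)}\right) = -7067 - \left(3738 - \left(-103 - 5\right)\right) = -7067 - \left(3738 - -108\right) = -7067 - \left(3738 + 108\right) = -7067 - 3846 = -10913$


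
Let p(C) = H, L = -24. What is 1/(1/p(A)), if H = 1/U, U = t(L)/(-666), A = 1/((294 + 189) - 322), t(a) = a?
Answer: 111/4 ≈ 27.750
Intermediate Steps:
A = 1/161 (A = 1/(483 - 322) = 1/161 ≈ 0.0062112)
U = 4/111 (U = -24/(-666) = -24*(-1/666) = 4/111 ≈ 0.036036)
H = 111/4 (H = 1/(4/111) = 111/4 ≈ 27.750)
p(C) = 111/4
1/(1/p(A)) = 1/(1/(111/4)) = 1/(4/111) = 111/4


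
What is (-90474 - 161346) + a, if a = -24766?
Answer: -276586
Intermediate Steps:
(-90474 - 161346) + a = (-90474 - 161346) - 24766 = -251820 - 24766 = -276586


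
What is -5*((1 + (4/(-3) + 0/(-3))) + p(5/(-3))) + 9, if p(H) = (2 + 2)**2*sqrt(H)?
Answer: 32/3 - 80*I*sqrt(15)/3 ≈ 10.667 - 103.28*I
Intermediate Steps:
p(H) = 16*sqrt(H) (p(H) = 4**2*sqrt(H) = 16*sqrt(H))
-5*((1 + (4/(-3) + 0/(-3))) + p(5/(-3))) + 9 = -5*((1 + (4/(-3) + 0/(-3))) + 16*sqrt(5/(-3))) + 9 = -5*((1 + (4*(-1/3) + 0*(-1/3))) + 16*sqrt(5*(-1/3))) + 9 = -5*((1 + (-4/3 + 0)) + 16*sqrt(-5/3)) + 9 = -5*((1 - 4/3) + 16*(I*sqrt(15)/3)) + 9 = -5*(-1/3 + 16*I*sqrt(15)/3) + 9 = (5/3 - 80*I*sqrt(15)/3) + 9 = 32/3 - 80*I*sqrt(15)/3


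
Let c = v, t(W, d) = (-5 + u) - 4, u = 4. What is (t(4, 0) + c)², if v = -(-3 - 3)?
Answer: 1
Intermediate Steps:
t(W, d) = -5 (t(W, d) = (-5 + 4) - 4 = -1 - 4 = -5)
v = 6 (v = -1*(-6) = 6)
c = 6
(t(4, 0) + c)² = (-5 + 6)² = 1² = 1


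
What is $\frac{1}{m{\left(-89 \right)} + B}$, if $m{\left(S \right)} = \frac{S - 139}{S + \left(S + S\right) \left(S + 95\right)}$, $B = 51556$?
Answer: $\frac{1157}{59650520} \approx 1.9396 \cdot 10^{-5}$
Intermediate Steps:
$m{\left(S \right)} = \frac{-139 + S}{S + 2 S \left(95 + S\right)}$
$\frac{1}{m{\left(-89 \right)} + B} = \frac{1}{\frac{-139 - 89}{\left(-89\right) \left(191 + 2 \left(-89\right)\right)} + 51556} = \frac{1}{\left(- \frac{1}{89}\right) \frac{1}{191 - 178} \left(-228\right) + 51556} = \frac{1}{\left(- \frac{1}{89}\right) \frac{1}{13} \left(-228\right) + 51556} = \frac{1}{\frac{228}{1157} + 51556} = \frac{1}{\frac{59650520}{1157}} = \frac{1157}{59650520}$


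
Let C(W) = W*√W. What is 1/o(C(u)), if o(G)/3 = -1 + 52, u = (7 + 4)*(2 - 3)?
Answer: 1/153 ≈ 0.0065359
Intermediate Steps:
u = -11 (u = 11*(-1) = -11)
C(W) = W^(3/2)
o(G) = 153 (o(G) = 3*(-1 + 52) = 3*51 = 153)
1/o(C(u)) = 1/153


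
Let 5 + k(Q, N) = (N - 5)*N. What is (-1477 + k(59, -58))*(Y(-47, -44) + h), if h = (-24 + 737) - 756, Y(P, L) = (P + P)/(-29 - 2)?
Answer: -2691108/31 ≈ -86810.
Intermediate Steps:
k(Q, N) = -5 + N*(-5 + N) (k(Q, N) = -5 + (N - 5)*N = -5 + (-5 + N)*N = -5 + N*(-5 + N))
Y(P, L) = -2*P/31 (Y(P, L) = (2*P)/(-31) = (2*P)*(-1/31) = -2*P/31)
h = -43 (h = 713 - 756 = -43)
(-1477 + k(59, -58))*(Y(-47, -44) + h) = (-1477 + (-5 + (-58)² - 5*(-58)))*(-2/31*(-47) - 43) = (-1477 + (-5 + 3364 + 290))*(94/31 - 43) = (-1477 + 3649)*(-1239/31) = 2172*(-1239/31) = -2691108/31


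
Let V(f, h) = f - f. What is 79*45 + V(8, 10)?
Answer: 3555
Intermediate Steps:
V(f, h) = 0
79*45 + V(8, 10) = 79*45 + 0 = 3555 + 0 = 3555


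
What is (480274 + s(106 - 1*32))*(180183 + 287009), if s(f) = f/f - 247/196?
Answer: 10994622403094/49 ≈ 2.2438e+11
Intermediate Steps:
s(f) = -51/196 (s(f) = 1 - 247*1/196 = 1 - 247/196 = -51/196)
(480274 + s(106 - 1*32))*(180183 + 287009) = (480274 - 51/196)*(180183 + 287009) = (94133653/196)*467192 = 10994622403094/49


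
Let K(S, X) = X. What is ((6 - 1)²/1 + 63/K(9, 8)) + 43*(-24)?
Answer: -7993/8 ≈ -999.13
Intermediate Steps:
((6 - 1)²/1 + 63/K(9, 8)) + 43*(-24) = ((6 - 1)²/1 + 63/8) + 43*(-24) = (5²*1 + 63*(⅛)) - 1032 = (25*1 + 63/8) - 1032 = (25 + 63/8) - 1032 = 263/8 - 1032 = -7993/8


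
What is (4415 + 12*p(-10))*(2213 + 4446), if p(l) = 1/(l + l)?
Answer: 146977448/5 ≈ 2.9395e+7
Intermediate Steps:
p(l) = 1/(2*l)
(4415 + 12*p(-10))*(2213 + 4446) = (4415 + 12*((½)/(-10)))*(2213 + 4446) = (4415 + 12*((½)*(-⅒)))*6659 = (4415 + 12*(-1/20))*6659 = (4415 - ⅗)*6659 = (22072/5)*6659 = 146977448/5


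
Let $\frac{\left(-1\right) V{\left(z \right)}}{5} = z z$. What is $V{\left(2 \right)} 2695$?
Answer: $-53900$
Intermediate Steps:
$V{\left(z \right)} = - 5 z^{2}$ ($V{\left(z \right)} = - 5 z z = - 5 z^{2}$)
$V{\left(2 \right)} 2695 = - 5 \cdot 2^{2} \cdot 2695 = \left(-5\right) 4 \cdot 2695 = \left(-20\right) 2695 = -53900$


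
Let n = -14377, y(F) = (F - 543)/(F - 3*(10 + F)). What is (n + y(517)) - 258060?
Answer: -144936471/532 ≈ -2.7244e+5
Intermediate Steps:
y(F) = (-543 + F)/(-30 - 2*F) (y(F) = (-543 + F)/(F + (-30 - 3*F)) = (-543 + F)/(-30 - 2*F))
(n + y(517)) - 258060 = (-14377 + (543 - 1*517)/(2*(15 + 517))) - 258060 = (-14377 + (1/2)*(543 - 517)/532) - 258060 = (-14377 + (1/2)*(1/532)*26) - 258060 = (-14377 + 13/532) - 258060 = -7648551/532 - 258060 = -144936471/532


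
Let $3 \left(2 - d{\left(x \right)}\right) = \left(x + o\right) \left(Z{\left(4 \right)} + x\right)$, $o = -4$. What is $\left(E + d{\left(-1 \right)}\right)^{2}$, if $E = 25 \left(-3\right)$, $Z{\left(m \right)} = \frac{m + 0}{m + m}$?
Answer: $\frac{196249}{36} \approx 5451.4$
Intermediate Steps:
$Z{\left(m \right)} = \frac{1}{2}$ ($Z{\left(m \right)} = \frac{m}{2 m} = m \frac{1}{2 m} = \frac{1}{2}$)
$E = -75$
$d{\left(x \right)} = 2 - \frac{\left(\frac{1}{2} + x\right) \left(-4 + x\right)}{3}$ ($d{\left(x \right)} = 2 - \frac{\left(x - 4\right) \left(\frac{1}{2} + x\right)}{3} = 2 - \frac{\left(-4 + x\right) \left(\frac{1}{2} + x\right)}{3} = 2 - \frac{\left(\frac{1}{2} + x\right) \left(-4 + x\right)}{3}$)
$\left(E + d{\left(-1 \right)}\right)^{2} = \left(-75 + \left(\frac{8}{3} - \frac{\left(-1\right)^{2}}{3} + \frac{7}{6} \left(-1\right)\right)\right)^{2} = \left(-75 - - \frac{7}{6}\right)^{2} = \left(-75 + \frac{7}{6}\right)^{2} = \left(- \frac{443}{6}\right)^{2} = \frac{196249}{36}$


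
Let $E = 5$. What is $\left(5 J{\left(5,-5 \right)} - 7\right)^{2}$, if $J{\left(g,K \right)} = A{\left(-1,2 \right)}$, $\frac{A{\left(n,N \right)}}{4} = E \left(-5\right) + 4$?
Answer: $182329$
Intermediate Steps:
$A{\left(n,N \right)} = -84$ ($A{\left(n,N \right)} = 4 \left(5 \left(-5\right) + 4\right) = 4 \left(-25 + 4\right) = 4 \left(-21\right) = -84$)
$J{\left(g,K \right)} = -84$
$\left(5 J{\left(5,-5 \right)} - 7\right)^{2} = \left(5 \left(-84\right) - 7\right)^{2} = \left(-420 - 7\right)^{2} = \left(-427\right)^{2} = 182329$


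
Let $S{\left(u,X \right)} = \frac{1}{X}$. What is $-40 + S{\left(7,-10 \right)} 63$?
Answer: $- \frac{463}{10} \approx -46.3$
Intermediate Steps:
$-40 + S{\left(7,-10 \right)} 63 = -40 + \frac{1}{-10} \cdot 63 = -40 - \frac{63}{10} = - \frac{463}{10}$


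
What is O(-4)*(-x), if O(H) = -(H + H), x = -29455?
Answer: 235640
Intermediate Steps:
O(H) = -2*H
O(-4)*(-x) = (-2*(-4))*(-1*(-29455)) = 8*29455 = 235640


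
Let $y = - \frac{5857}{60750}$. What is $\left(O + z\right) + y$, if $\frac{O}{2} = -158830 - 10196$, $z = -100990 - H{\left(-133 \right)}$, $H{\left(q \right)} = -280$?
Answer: $- \frac{26654797357}{60750} \approx -4.3876 \cdot 10^{5}$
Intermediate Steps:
$y = - \frac{5857}{60750}$ ($y = \left(-5857\right) \frac{1}{60750} = - \frac{5857}{60750} \approx -0.096411$)
$z = -100710$ ($z = -100990 - -280 = -100990 + 280 = -100710$)
$O = -338052$ ($O = 2 \left(-158830 - 10196\right) = 2 \left(-169026\right) = -338052$)
$\left(O + z\right) + y = \left(-338052 - 100710\right) - \frac{5857}{60750} = -438762 - \frac{5857}{60750} = - \frac{26654797357}{60750}$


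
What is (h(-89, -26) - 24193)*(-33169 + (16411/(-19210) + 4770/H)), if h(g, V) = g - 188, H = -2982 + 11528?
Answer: 6662396614450981/8208433 ≈ 8.1165e+8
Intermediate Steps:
H = 8546
h(g, V) = -188 + g
(h(-89, -26) - 24193)*(-33169 + (16411/(-19210) + 4770/H)) = ((-188 - 89) - 24193)*(-33169 + (16411/(-19210) + 4770/8546)) = (-277 - 24193)*(-33169 + (16411*(-1/19210) + 4770*(1/8546))) = -24470*(-33169 + (-16411/19210 + 2385/4273)) = -24470*(-33169 - 24308353/82084330) = -24470*(-2722679450123/82084330) = 6662396614450981/8208433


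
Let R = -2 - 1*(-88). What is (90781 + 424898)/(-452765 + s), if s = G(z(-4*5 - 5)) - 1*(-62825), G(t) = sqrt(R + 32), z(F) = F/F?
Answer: -100541934630/76026601741 - 515679*sqrt(118)/152053203482 ≈ -1.3225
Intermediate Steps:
R = 86 (R = -2 + 88 = 86)
z(F) = 1
G(t) = sqrt(118) (G(t) = sqrt(86 + 32) = sqrt(118))
s = 62825 + sqrt(118) (s = sqrt(118) - 1*(-62825) = sqrt(118) + 62825 = 62825 + sqrt(118) ≈ 62836.)
(90781 + 424898)/(-452765 + s) = (90781 + 424898)/(-452765 + (62825 + sqrt(118))) = 515679/(-389940 + sqrt(118))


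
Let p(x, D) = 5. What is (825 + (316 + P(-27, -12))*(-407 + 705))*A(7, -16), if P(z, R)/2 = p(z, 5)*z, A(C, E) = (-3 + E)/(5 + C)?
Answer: -276127/12 ≈ -23011.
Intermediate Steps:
A(C, E) = (-3 + E)/(5 + C)
P(z, R) = 10*z (P(z, R) = 2*(5*z) = 10*z)
(825 + (316 + P(-27, -12))*(-407 + 705))*A(7, -16) = (825 + (316 + 10*(-27))*(-407 + 705))*((-3 - 16)/(5 + 7)) = (825 + (316 - 270)*298)*(-19/12) = (825 + 46*298)*((1/12)*(-19)) = (825 + 13708)*(-19/12) = 14533*(-19/12) = -276127/12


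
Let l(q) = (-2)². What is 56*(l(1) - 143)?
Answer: -7784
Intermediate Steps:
l(q) = 4
56*(l(1) - 143) = 56*(4 - 143) = 56*(-139) = -7784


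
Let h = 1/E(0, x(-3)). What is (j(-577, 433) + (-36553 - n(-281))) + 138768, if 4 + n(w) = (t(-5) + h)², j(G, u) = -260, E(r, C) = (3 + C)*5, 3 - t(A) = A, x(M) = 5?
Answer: 163031359/1600 ≈ 1.0189e+5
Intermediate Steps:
t(A) = 3 - A
E(r, C) = 15 + 5*C
h = 1/40 (h = 1/(15 + 5*5) = 1/(15 + 25) = 1/40 ≈ 0.025000)
n(w) = 96641/1600 (n(w) = -4 + ((3 - 1*(-5)) + 1/40)² = -4 + ((3 + 5) + 1/40)² = -4 + (8 + 1/40)² = -4 + (321/40)² = -4 + 103041/1600 = 96641/1600)
(j(-577, 433) + (-36553 - n(-281))) + 138768 = (-260 + (-36553 - 1*96641/1600)) + 138768 = (-260 + (-36553 - 96641/1600)) + 138768 = (-260 - 58581441/1600) + 138768 = -58997441/1600 + 138768 = 163031359/1600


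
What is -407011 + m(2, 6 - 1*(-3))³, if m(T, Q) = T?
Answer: -407003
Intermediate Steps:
-407011 + m(2, 6 - 1*(-3))³ = -407011 + 2³ = -407011 + 8 = -407003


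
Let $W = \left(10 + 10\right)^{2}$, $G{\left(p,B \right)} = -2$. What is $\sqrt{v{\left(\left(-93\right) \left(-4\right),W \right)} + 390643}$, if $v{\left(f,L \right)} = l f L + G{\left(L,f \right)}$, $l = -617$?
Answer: $i \sqrt{91418959} \approx 9561.3 i$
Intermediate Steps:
$W = 400$ ($W = 20^{2} = 400$)
$v{\left(f,L \right)} = -2 - 617 L f$ ($v{\left(f,L \right)} = - 617 f L - 2 = - 617 L f - 2 = -2 - 617 L f$)
$\sqrt{v{\left(\left(-93\right) \left(-4\right),W \right)} + 390643} = \sqrt{\left(-2 - 246800 \left(\left(-93\right) \left(-4\right)\right)\right) + 390643} = \sqrt{\left(-2 - 246800 \cdot 372\right) + 390643} = \sqrt{\left(-2 - 91809600\right) + 390643} = \sqrt{-91809602 + 390643} = \sqrt{-91418959} = i \sqrt{91418959}$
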